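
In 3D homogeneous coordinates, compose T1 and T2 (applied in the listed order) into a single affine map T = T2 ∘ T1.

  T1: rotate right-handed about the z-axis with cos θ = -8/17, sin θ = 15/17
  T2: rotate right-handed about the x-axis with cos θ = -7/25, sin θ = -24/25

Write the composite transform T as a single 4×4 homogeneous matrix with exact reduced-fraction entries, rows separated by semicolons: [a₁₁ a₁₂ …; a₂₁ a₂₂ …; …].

T = [-8/17 -15/17 0 0; -21/85 56/425 24/25 0; -72/85 192/425 -7/25 0; 0 0 0 1]

T1 = [-8/17 -15/17 0 0; 15/17 -8/17 0 0; 0 0 1 0; 0 0 0 1]
T2·T1 = [-8/17 -15/17 0 0; -21/85 56/425 24/25 0; -72/85 192/425 -7/25 0; 0 0 0 1]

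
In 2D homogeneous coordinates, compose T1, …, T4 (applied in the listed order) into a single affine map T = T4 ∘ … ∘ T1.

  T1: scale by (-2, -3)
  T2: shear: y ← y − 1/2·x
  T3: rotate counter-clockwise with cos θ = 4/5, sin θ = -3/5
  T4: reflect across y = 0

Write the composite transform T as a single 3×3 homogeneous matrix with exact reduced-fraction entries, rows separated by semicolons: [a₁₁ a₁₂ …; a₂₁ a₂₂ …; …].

T1 = [-2 0 0; 0 -3 0; 0 0 1]
T2·T1 = [-2 0 0; 1 -3 0; 0 0 1]
T3·…·T1 = [-1 -9/5 0; 2 -12/5 0; 0 0 1]
T4·…·T1 = [-1 -9/5 0; -2 12/5 0; 0 0 1]

T = [-1 -9/5 0; -2 12/5 0; 0 0 1]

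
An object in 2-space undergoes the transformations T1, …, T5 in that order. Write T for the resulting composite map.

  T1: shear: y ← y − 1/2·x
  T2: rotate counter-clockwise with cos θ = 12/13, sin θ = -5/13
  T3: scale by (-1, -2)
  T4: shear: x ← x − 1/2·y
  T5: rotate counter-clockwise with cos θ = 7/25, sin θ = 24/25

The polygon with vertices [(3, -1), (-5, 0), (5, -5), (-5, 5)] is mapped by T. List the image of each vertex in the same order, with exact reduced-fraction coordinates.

image vertices: (-5279/650, -78/25), (1343/130, 26/5), (-2593/130, -26/5), (2593/130, 26/5)

T1 shear: y ← y − 1/2·x: (3, -1) → (3, -5/2); (-5, 0) → (-5, 5/2); (5, -5) → (5, -15/2); (-5, 5) → (-5, 15/2)
T2 rotate counter-clockwise with cos θ = 12/13, sin θ = -5/13: (3, -5/2) → (47/26, -45/13); (-5, 5/2) → (-95/26, 55/13); (5, -15/2) → (45/26, -115/13); (-5, 15/2) → (-45/26, 115/13)
T3 scale by (-1, -2): (47/26, -45/13) → (-47/26, 90/13); (-95/26, 55/13) → (95/26, -110/13); (45/26, -115/13) → (-45/26, 230/13); (-45/26, 115/13) → (45/26, -230/13)
T4 shear: x ← x − 1/2·y: (-47/26, 90/13) → (-137/26, 90/13); (95/26, -110/13) → (205/26, -110/13); (-45/26, 230/13) → (-275/26, 230/13); (45/26, -230/13) → (275/26, -230/13)
T5 rotate counter-clockwise with cos θ = 7/25, sin θ = 24/25: (-137/26, 90/13) → (-5279/650, -78/25); (205/26, -110/13) → (1343/130, 26/5); (-275/26, 230/13) → (-2593/130, -26/5); (275/26, -230/13) → (2593/130, 26/5)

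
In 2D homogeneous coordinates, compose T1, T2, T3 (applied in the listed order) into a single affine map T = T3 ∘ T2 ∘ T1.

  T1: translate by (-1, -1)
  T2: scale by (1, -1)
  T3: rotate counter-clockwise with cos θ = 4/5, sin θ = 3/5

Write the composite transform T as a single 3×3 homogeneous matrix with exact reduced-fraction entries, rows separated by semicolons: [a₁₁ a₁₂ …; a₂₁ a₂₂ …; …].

T = [4/5 3/5 -7/5; 3/5 -4/5 1/5; 0 0 1]

T1 = [1 0 -1; 0 1 -1; 0 0 1]
T2·T1 = [1 0 -1; 0 -1 1; 0 0 1]
T3·…·T1 = [4/5 3/5 -7/5; 3/5 -4/5 1/5; 0 0 1]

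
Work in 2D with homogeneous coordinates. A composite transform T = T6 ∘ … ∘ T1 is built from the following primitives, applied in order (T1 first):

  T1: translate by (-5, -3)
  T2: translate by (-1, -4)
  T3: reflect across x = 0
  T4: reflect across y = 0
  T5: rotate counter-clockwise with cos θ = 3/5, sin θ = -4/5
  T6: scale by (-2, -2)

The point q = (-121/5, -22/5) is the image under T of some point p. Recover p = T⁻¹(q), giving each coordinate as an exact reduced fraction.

p = (1/2, -4)

T1 = [1 0 -5; 0 1 -3; 0 0 1]
T2·T1 = [1 0 -6; 0 1 -7; 0 0 1]
T3·…·T1 = [-1 0 6; 0 1 -7; 0 0 1]
T4·…·T1 = [-1 0 6; 0 -1 7; 0 0 1]
T5·…·T1 = [-3/5 -4/5 46/5; 4/5 -3/5 -3/5; 0 0 1]
T6·…·T1 = [6/5 8/5 -92/5; -8/5 6/5 6/5; 0 0 1]
det M = 4; M⁻¹ = [3/10 -2/5 6; 2/5 3/10 7; 0 0 1]
M⁻¹ · (-121/5, -22/5)ᵀ = (1/2, -4)ᵀ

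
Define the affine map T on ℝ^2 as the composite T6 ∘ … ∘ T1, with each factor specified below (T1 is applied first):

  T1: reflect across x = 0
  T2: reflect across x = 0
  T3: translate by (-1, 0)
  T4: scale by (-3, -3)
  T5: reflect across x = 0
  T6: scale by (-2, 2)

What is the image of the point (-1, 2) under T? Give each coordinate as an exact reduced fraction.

T1 reflect across x = 0: (-1, 2) → (1, 2)
T2 reflect across x = 0: (1, 2) → (-1, 2)
T3 translate by (-1, 0): (-1, 2) → (-2, 2)
T4 scale by (-3, -3): (-2, 2) → (6, -6)
T5 reflect across x = 0: (6, -6) → (-6, -6)
T6 scale by (-2, 2): (-6, -6) → (12, -12)

T(p) = (12, -12)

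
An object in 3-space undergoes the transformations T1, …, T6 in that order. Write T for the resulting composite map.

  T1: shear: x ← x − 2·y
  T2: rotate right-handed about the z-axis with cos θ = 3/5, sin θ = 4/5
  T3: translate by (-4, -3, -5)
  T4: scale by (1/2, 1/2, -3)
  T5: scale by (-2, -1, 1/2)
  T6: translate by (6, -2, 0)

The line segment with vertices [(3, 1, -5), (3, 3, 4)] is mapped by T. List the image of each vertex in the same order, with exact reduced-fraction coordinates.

T1 shear: x ← x − 2·y: (3, 1, -5) → (1, 1, -5); (3, 3, 4) → (-3, 3, 4)
T2 rotate right-handed about the z-axis with cos θ = 3/5, sin θ = 4/5: (1, 1, -5) → (-1/5, 7/5, -5); (-3, 3, 4) → (-21/5, -3/5, 4)
T3 translate by (-4, -3, -5): (-1/5, 7/5, -5) → (-21/5, -8/5, -10); (-21/5, -3/5, 4) → (-41/5, -18/5, -1)
T4 scale by (1/2, 1/2, -3): (-21/5, -8/5, -10) → (-21/10, -4/5, 30); (-41/5, -18/5, -1) → (-41/10, -9/5, 3)
T5 scale by (-2, -1, 1/2): (-21/10, -4/5, 30) → (21/5, 4/5, 15); (-41/10, -9/5, 3) → (41/5, 9/5, 3/2)
T6 translate by (6, -2, 0): (21/5, 4/5, 15) → (51/5, -6/5, 15); (41/5, 9/5, 3/2) → (71/5, -1/5, 3/2)

image vertices: (51/5, -6/5, 15), (71/5, -1/5, 3/2)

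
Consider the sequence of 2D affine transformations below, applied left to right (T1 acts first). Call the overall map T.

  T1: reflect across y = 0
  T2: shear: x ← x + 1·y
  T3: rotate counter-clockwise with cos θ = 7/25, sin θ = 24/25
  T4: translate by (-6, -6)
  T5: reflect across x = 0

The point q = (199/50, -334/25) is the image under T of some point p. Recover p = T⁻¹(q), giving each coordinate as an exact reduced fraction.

p = (-5/2, 4)

T1 = [1 0 0; 0 -1 0; 0 0 1]
T2·T1 = [1 -1 0; 0 -1 0; 0 0 1]
T3·…·T1 = [7/25 17/25 0; 24/25 -31/25 0; 0 0 1]
T4·…·T1 = [7/25 17/25 -6; 24/25 -31/25 -6; 0 0 1]
T5·…·T1 = [-7/25 -17/25 6; 24/25 -31/25 -6; 0 0 1]
det M = 1; M⁻¹ = [-31/25 17/25 288/25; -24/25 -7/25 102/25; 0 0 1]
M⁻¹ · (199/50, -334/25)ᵀ = (-5/2, 4)ᵀ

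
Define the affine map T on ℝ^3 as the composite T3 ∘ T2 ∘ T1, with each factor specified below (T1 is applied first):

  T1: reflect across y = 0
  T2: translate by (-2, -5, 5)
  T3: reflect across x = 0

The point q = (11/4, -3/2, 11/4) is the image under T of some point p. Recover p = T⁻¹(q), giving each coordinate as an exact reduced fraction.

T1 = [1 0 0 0; 0 -1 0 0; 0 0 1 0; 0 0 0 1]
T2·T1 = [1 0 0 -2; 0 -1 0 -5; 0 0 1 5; 0 0 0 1]
T3·…·T1 = [-1 0 0 2; 0 -1 0 -5; 0 0 1 5; 0 0 0 1]
det M = 1; M⁻¹ = [-1 0 0 2; 0 -1 0 -5; 0 0 1 -5; 0 0 0 1]
M⁻¹ · (11/4, -3/2, 11/4)ᵀ = (-3/4, -7/2, -9/4)ᵀ

p = (-3/4, -7/2, -9/4)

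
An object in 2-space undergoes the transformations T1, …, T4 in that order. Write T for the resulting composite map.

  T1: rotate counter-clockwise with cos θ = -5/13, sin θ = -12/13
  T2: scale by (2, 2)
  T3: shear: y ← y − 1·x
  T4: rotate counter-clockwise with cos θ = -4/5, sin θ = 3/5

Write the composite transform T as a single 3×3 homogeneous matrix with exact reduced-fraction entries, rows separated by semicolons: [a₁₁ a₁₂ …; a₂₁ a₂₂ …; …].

T = [82/65 6/65 0; 2/5 16/5 0; 0 0 1]

T1 = [-5/13 12/13 0; -12/13 -5/13 0; 0 0 1]
T2·T1 = [-10/13 24/13 0; -24/13 -10/13 0; 0 0 1]
T3·…·T1 = [-10/13 24/13 0; -14/13 -34/13 0; 0 0 1]
T4·…·T1 = [82/65 6/65 0; 2/5 16/5 0; 0 0 1]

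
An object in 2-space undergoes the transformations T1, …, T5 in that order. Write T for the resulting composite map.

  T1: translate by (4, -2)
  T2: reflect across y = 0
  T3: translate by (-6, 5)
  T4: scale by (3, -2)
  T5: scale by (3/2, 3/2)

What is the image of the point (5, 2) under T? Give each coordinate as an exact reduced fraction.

T(p) = (27/2, -15)

T1 translate by (4, -2): (5, 2) → (9, 0)
T2 reflect across y = 0: (9, 0) → (9, 0)
T3 translate by (-6, 5): (9, 0) → (3, 5)
T4 scale by (3, -2): (3, 5) → (9, -10)
T5 scale by (3/2, 3/2): (9, -10) → (27/2, -15)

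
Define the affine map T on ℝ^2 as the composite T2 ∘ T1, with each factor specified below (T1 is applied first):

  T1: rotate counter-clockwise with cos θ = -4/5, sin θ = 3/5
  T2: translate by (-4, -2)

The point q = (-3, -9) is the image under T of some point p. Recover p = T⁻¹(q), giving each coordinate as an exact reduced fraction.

p = (-5, 5)

T1 = [-4/5 -3/5 0; 3/5 -4/5 0; 0 0 1]
T2·T1 = [-4/5 -3/5 -4; 3/5 -4/5 -2; 0 0 1]
det M = 1; M⁻¹ = [-4/5 3/5 -2; -3/5 -4/5 -4; 0 0 1]
M⁻¹ · (-3, -9)ᵀ = (-5, 5)ᵀ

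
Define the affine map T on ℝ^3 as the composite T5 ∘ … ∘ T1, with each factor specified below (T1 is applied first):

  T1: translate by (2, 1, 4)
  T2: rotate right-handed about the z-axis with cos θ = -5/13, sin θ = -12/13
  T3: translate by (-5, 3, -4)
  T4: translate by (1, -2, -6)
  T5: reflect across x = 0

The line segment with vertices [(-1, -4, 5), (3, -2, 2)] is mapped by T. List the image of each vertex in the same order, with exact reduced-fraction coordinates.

T1 translate by (2, 1, 4): (-1, -4, 5) → (1, -3, 9); (3, -2, 2) → (5, -1, 6)
T2 rotate right-handed about the z-axis with cos θ = -5/13, sin θ = -12/13: (1, -3, 9) → (-41/13, 3/13, 9); (5, -1, 6) → (-37/13, -55/13, 6)
T3 translate by (-5, 3, -4): (-41/13, 3/13, 9) → (-106/13, 42/13, 5); (-37/13, -55/13, 6) → (-102/13, -16/13, 2)
T4 translate by (1, -2, -6): (-106/13, 42/13, 5) → (-93/13, 16/13, -1); (-102/13, -16/13, 2) → (-89/13, -42/13, -4)
T5 reflect across x = 0: (-93/13, 16/13, -1) → (93/13, 16/13, -1); (-89/13, -42/13, -4) → (89/13, -42/13, -4)

image vertices: (93/13, 16/13, -1), (89/13, -42/13, -4)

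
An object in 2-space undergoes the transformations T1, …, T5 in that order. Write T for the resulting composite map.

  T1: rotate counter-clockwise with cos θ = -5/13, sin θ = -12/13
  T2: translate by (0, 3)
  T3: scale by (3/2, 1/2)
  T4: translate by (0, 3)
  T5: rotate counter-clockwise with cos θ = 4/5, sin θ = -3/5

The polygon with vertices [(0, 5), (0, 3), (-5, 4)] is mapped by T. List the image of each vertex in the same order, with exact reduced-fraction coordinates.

T1 rotate counter-clockwise with cos θ = -5/13, sin θ = -12/13: (0, 5) → (60/13, -25/13); (0, 3) → (36/13, -15/13); (-5, 4) → (73/13, 40/13)
T2 translate by (0, 3): (60/13, -25/13) → (60/13, 14/13); (36/13, -15/13) → (36/13, 24/13); (73/13, 40/13) → (73/13, 79/13)
T3 scale by (3/2, 1/2): (60/13, 14/13) → (90/13, 7/13); (36/13, 24/13) → (54/13, 12/13); (73/13, 79/13) → (219/26, 79/26)
T4 translate by (0, 3): (90/13, 7/13) → (90/13, 46/13); (54/13, 12/13) → (54/13, 51/13); (219/26, 79/26) → (219/26, 157/26)
T5 rotate counter-clockwise with cos θ = 4/5, sin θ = -3/5: (90/13, 46/13) → (498/65, -86/65); (54/13, 51/13) → (369/65, 42/65); (219/26, 157/26) → (1347/130, -29/130)

image vertices: (498/65, -86/65), (369/65, 42/65), (1347/130, -29/130)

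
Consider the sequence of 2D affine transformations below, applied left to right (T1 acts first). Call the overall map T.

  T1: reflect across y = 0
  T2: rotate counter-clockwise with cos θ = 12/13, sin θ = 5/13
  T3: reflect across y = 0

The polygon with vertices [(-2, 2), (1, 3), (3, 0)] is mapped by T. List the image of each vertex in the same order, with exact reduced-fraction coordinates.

T1 reflect across y = 0: (-2, 2) → (-2, -2); (1, 3) → (1, -3); (3, 0) → (3, 0)
T2 rotate counter-clockwise with cos θ = 12/13, sin θ = 5/13: (-2, -2) → (-14/13, -34/13); (1, -3) → (27/13, -31/13); (3, 0) → (36/13, 15/13)
T3 reflect across y = 0: (-14/13, -34/13) → (-14/13, 34/13); (27/13, -31/13) → (27/13, 31/13); (36/13, 15/13) → (36/13, -15/13)

image vertices: (-14/13, 34/13), (27/13, 31/13), (36/13, -15/13)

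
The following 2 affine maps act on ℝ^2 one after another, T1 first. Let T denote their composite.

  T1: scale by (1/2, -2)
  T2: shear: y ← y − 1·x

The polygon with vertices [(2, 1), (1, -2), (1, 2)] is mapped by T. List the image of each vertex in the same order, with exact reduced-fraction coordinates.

T1 scale by (1/2, -2): (2, 1) → (1, -2); (1, -2) → (1/2, 4); (1, 2) → (1/2, -4)
T2 shear: y ← y − 1·x: (1, -2) → (1, -3); (1/2, 4) → (1/2, 7/2); (1/2, -4) → (1/2, -9/2)

image vertices: (1, -3), (1/2, 7/2), (1/2, -9/2)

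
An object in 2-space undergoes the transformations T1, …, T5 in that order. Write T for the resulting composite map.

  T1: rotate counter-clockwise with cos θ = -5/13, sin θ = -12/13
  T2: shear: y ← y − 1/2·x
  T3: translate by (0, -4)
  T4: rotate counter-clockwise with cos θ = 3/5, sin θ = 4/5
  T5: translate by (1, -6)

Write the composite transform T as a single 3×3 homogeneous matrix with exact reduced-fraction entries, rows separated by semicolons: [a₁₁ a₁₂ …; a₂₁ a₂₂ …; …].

T = [23/65 16/13 21/5; -97/130 3/13 -42/5; 0 0 1]

T1 = [-5/13 12/13 0; -12/13 -5/13 0; 0 0 1]
T2·T1 = [-5/13 12/13 0; -19/26 -11/13 0; 0 0 1]
T3·…·T1 = [-5/13 12/13 0; -19/26 -11/13 -4; 0 0 1]
T4·…·T1 = [23/65 16/13 16/5; -97/130 3/13 -12/5; 0 0 1]
T5·…·T1 = [23/65 16/13 21/5; -97/130 3/13 -42/5; 0 0 1]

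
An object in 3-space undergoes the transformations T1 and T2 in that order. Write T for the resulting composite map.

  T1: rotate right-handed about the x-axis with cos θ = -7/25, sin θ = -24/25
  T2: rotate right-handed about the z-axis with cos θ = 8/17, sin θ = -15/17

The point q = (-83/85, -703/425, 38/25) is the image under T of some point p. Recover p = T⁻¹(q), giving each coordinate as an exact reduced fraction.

p = (1, -1, -2)

T1 = [1 0 0 0; 0 -7/25 24/25 0; 0 -24/25 -7/25 0; 0 0 0 1]
T2·T1 = [8/17 -21/85 72/85 0; -15/17 -56/425 192/425 0; 0 -24/25 -7/25 0; 0 0 0 1]
det M = 1; M⁻¹ = [8/17 -15/17 0 0; -21/85 -56/425 -24/25 0; 72/85 192/425 -7/25 0; 0 0 0 1]
M⁻¹ · (-83/85, -703/425, 38/25)ᵀ = (1, -1, -2)ᵀ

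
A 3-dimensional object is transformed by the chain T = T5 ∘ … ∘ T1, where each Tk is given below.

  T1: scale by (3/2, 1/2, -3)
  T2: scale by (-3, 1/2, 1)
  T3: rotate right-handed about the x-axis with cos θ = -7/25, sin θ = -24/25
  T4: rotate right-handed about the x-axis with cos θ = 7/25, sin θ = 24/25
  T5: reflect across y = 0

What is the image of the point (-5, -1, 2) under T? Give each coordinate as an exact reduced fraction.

T1 scale by (3/2, 1/2, -3): (-5, -1, 2) → (-15/2, -1/2, -6)
T2 scale by (-3, 1/2, 1): (-15/2, -1/2, -6) → (45/2, -1/4, -6)
T3 rotate right-handed about the x-axis with cos θ = -7/25, sin θ = -24/25: (45/2, -1/4, -6) → (45/2, -569/100, 48/25)
T4 rotate right-handed about the x-axis with cos θ = 7/25, sin θ = 24/25: (45/2, -569/100, 48/25) → (45/2, -8591/2500, -3078/625)
T5 reflect across y = 0: (45/2, -8591/2500, -3078/625) → (45/2, 8591/2500, -3078/625)

T(p) = (45/2, 8591/2500, -3078/625)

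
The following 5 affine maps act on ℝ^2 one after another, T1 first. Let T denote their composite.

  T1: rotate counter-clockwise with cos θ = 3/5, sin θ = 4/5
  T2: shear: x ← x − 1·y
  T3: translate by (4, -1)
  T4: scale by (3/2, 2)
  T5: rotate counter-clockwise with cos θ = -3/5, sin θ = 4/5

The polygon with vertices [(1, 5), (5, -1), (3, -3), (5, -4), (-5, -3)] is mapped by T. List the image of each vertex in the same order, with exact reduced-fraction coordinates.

image vertices: (-8/5, -36/5), (-39/5, 12/5), (-31/5, 48/5), (-87/10, 48/5), (13/5, 96/5)

T1 rotate counter-clockwise with cos θ = 3/5, sin θ = 4/5: (1, 5) → (-17/5, 19/5); (5, -1) → (19/5, 17/5); (3, -3) → (21/5, 3/5); (5, -4) → (31/5, 8/5); (-5, -3) → (-3/5, -29/5)
T2 shear: x ← x − 1·y: (-17/5, 19/5) → (-36/5, 19/5); (19/5, 17/5) → (2/5, 17/5); (21/5, 3/5) → (18/5, 3/5); (31/5, 8/5) → (23/5, 8/5); (-3/5, -29/5) → (26/5, -29/5)
T3 translate by (4, -1): (-36/5, 19/5) → (-16/5, 14/5); (2/5, 17/5) → (22/5, 12/5); (18/5, 3/5) → (38/5, -2/5); (23/5, 8/5) → (43/5, 3/5); (26/5, -29/5) → (46/5, -34/5)
T4 scale by (3/2, 2): (-16/5, 14/5) → (-24/5, 28/5); (22/5, 12/5) → (33/5, 24/5); (38/5, -2/5) → (57/5, -4/5); (43/5, 3/5) → (129/10, 6/5); (46/5, -34/5) → (69/5, -68/5)
T5 rotate counter-clockwise with cos θ = -3/5, sin θ = 4/5: (-24/5, 28/5) → (-8/5, -36/5); (33/5, 24/5) → (-39/5, 12/5); (57/5, -4/5) → (-31/5, 48/5); (129/10, 6/5) → (-87/10, 48/5); (69/5, -68/5) → (13/5, 96/5)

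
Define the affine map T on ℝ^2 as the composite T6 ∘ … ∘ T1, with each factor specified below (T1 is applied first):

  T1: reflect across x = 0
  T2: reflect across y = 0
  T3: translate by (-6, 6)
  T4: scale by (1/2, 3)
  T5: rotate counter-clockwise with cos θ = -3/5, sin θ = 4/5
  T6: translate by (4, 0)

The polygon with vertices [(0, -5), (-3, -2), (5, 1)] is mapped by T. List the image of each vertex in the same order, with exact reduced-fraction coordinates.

image vertices: (-103/5, -111/5), (-143/10, -78/5), (-47/10, -67/5)

T1 reflect across x = 0: (0, -5) → (0, -5); (-3, -2) → (3, -2); (5, 1) → (-5, 1)
T2 reflect across y = 0: (0, -5) → (0, 5); (3, -2) → (3, 2); (-5, 1) → (-5, -1)
T3 translate by (-6, 6): (0, 5) → (-6, 11); (3, 2) → (-3, 8); (-5, -1) → (-11, 5)
T4 scale by (1/2, 3): (-6, 11) → (-3, 33); (-3, 8) → (-3/2, 24); (-11, 5) → (-11/2, 15)
T5 rotate counter-clockwise with cos θ = -3/5, sin θ = 4/5: (-3, 33) → (-123/5, -111/5); (-3/2, 24) → (-183/10, -78/5); (-11/2, 15) → (-87/10, -67/5)
T6 translate by (4, 0): (-123/5, -111/5) → (-103/5, -111/5); (-183/10, -78/5) → (-143/10, -78/5); (-87/10, -67/5) → (-47/10, -67/5)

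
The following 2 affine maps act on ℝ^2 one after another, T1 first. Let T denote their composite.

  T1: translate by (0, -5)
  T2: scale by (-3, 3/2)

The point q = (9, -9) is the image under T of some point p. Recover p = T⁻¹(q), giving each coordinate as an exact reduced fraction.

p = (-3, -1)

T1 = [1 0 0; 0 1 -5; 0 0 1]
T2·T1 = [-3 0 0; 0 3/2 -15/2; 0 0 1]
det M = -9/2; M⁻¹ = [-1/3 0 0; 0 2/3 5; 0 0 1]
M⁻¹ · (9, -9)ᵀ = (-3, -1)ᵀ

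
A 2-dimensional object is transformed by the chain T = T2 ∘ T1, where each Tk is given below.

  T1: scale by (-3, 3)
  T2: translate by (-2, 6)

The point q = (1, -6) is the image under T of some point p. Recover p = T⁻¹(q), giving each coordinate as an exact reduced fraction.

T1 = [-3 0 0; 0 3 0; 0 0 1]
T2·T1 = [-3 0 -2; 0 3 6; 0 0 1]
det M = -9; M⁻¹ = [-1/3 0 -2/3; 0 1/3 -2; 0 0 1]
M⁻¹ · (1, -6)ᵀ = (-1, -4)ᵀ

p = (-1, -4)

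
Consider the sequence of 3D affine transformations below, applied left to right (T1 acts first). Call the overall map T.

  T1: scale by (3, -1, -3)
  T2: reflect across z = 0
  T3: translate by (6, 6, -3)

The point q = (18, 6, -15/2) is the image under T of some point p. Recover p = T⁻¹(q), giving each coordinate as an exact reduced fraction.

T1 = [3 0 0 0; 0 -1 0 0; 0 0 -3 0; 0 0 0 1]
T2·T1 = [3 0 0 0; 0 -1 0 0; 0 0 3 0; 0 0 0 1]
T3·…·T1 = [3 0 0 6; 0 -1 0 6; 0 0 3 -3; 0 0 0 1]
det M = -9; M⁻¹ = [1/3 0 0 -2; 0 -1 0 6; 0 0 1/3 1; 0 0 0 1]
M⁻¹ · (18, 6, -15/2)ᵀ = (4, 0, -3/2)ᵀ

p = (4, 0, -3/2)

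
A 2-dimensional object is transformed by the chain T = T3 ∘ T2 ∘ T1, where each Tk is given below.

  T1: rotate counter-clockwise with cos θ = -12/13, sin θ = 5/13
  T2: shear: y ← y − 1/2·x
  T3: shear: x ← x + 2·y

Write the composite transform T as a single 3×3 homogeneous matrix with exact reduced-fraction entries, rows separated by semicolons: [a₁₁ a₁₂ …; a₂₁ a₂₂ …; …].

T1 = [-12/13 -5/13 0; 5/13 -12/13 0; 0 0 1]
T2·T1 = [-12/13 -5/13 0; 11/13 -19/26 0; 0 0 1]
T3·…·T1 = [10/13 -24/13 0; 11/13 -19/26 0; 0 0 1]

T = [10/13 -24/13 0; 11/13 -19/26 0; 0 0 1]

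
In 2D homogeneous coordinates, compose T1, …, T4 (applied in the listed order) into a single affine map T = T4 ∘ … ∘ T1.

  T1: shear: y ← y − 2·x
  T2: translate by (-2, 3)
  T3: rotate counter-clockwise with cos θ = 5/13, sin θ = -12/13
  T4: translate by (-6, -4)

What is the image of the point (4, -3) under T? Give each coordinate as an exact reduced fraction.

T1 shear: y ← y − 2·x: (4, -3) → (4, -11)
T2 translate by (-2, 3): (4, -11) → (2, -8)
T3 rotate counter-clockwise with cos θ = 5/13, sin θ = -12/13: (2, -8) → (-86/13, -64/13)
T4 translate by (-6, -4): (-86/13, -64/13) → (-164/13, -116/13)

T(p) = (-164/13, -116/13)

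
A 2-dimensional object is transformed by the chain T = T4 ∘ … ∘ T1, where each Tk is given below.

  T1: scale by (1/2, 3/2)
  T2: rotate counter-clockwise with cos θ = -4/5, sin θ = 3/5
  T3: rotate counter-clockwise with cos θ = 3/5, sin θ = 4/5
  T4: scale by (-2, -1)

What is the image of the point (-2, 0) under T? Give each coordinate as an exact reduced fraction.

T(p) = (-48/25, -7/25)

T1 scale by (1/2, 3/2): (-2, 0) → (-1, 0)
T2 rotate counter-clockwise with cos θ = -4/5, sin θ = 3/5: (-1, 0) → (4/5, -3/5)
T3 rotate counter-clockwise with cos θ = 3/5, sin θ = 4/5: (4/5, -3/5) → (24/25, 7/25)
T4 scale by (-2, -1): (24/25, 7/25) → (-48/25, -7/25)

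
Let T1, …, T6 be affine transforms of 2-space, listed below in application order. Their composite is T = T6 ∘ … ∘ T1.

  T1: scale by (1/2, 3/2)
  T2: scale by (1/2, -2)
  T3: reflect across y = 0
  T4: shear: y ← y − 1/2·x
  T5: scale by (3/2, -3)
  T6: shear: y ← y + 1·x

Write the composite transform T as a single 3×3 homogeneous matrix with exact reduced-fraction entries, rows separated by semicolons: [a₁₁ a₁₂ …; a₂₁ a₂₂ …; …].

T = [3/8 0 0; 3/4 -9 0; 0 0 1]

T1 = [1/2 0 0; 0 3/2 0; 0 0 1]
T2·T1 = [1/4 0 0; 0 -3 0; 0 0 1]
T3·…·T1 = [1/4 0 0; 0 3 0; 0 0 1]
T4·…·T1 = [1/4 0 0; -1/8 3 0; 0 0 1]
T5·…·T1 = [3/8 0 0; 3/8 -9 0; 0 0 1]
T6·…·T1 = [3/8 0 0; 3/4 -9 0; 0 0 1]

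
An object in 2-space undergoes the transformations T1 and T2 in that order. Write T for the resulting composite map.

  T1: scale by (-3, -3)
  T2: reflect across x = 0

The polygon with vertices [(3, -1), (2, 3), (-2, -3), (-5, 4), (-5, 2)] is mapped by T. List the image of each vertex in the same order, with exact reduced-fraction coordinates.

T1 scale by (-3, -3): (3, -1) → (-9, 3); (2, 3) → (-6, -9); (-2, -3) → (6, 9); (-5, 4) → (15, -12); (-5, 2) → (15, -6)
T2 reflect across x = 0: (-9, 3) → (9, 3); (-6, -9) → (6, -9); (6, 9) → (-6, 9); (15, -12) → (-15, -12); (15, -6) → (-15, -6)

image vertices: (9, 3), (6, -9), (-6, 9), (-15, -12), (-15, -6)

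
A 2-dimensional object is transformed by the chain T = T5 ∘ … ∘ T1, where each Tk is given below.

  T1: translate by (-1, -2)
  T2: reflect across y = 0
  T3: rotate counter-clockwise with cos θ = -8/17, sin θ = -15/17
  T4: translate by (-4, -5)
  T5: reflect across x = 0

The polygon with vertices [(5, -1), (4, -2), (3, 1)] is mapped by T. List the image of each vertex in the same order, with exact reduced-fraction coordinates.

T1 translate by (-1, -2): (5, -1) → (4, -3); (4, -2) → (3, -4); (3, 1) → (2, -1)
T2 reflect across y = 0: (4, -3) → (4, 3); (3, -4) → (3, 4); (2, -1) → (2, 1)
T3 rotate counter-clockwise with cos θ = -8/17, sin θ = -15/17: (4, 3) → (13/17, -84/17); (3, 4) → (36/17, -77/17); (2, 1) → (-1/17, -38/17)
T4 translate by (-4, -5): (13/17, -84/17) → (-55/17, -169/17); (36/17, -77/17) → (-32/17, -162/17); (-1/17, -38/17) → (-69/17, -123/17)
T5 reflect across x = 0: (-55/17, -169/17) → (55/17, -169/17); (-32/17, -162/17) → (32/17, -162/17); (-69/17, -123/17) → (69/17, -123/17)

image vertices: (55/17, -169/17), (32/17, -162/17), (69/17, -123/17)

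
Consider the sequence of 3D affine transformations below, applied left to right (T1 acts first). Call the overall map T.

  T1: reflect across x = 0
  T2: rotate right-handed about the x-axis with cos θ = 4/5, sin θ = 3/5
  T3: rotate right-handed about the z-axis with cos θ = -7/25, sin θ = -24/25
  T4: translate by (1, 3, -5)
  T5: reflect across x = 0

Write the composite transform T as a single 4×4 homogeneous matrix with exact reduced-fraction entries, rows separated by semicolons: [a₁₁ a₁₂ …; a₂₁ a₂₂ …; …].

T1 = [-1 0 0 0; 0 1 0 0; 0 0 1 0; 0 0 0 1]
T2·T1 = [-1 0 0 0; 0 4/5 -3/5 0; 0 3/5 4/5 0; 0 0 0 1]
T3·…·T1 = [7/25 96/125 -72/125 0; 24/25 -28/125 21/125 0; 0 3/5 4/5 0; 0 0 0 1]
T4·…·T1 = [7/25 96/125 -72/125 1; 24/25 -28/125 21/125 3; 0 3/5 4/5 -5; 0 0 0 1]
T5·…·T1 = [-7/25 -96/125 72/125 -1; 24/25 -28/125 21/125 3; 0 3/5 4/5 -5; 0 0 0 1]

T = [-7/25 -96/125 72/125 -1; 24/25 -28/125 21/125 3; 0 3/5 4/5 -5; 0 0 0 1]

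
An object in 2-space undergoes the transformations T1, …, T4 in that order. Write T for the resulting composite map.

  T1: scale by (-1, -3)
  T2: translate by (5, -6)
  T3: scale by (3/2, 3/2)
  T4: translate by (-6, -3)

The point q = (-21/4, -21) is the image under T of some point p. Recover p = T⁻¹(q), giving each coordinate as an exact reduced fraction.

p = (9/2, 2)

T1 = [-1 0 0; 0 -3 0; 0 0 1]
T2·T1 = [-1 0 5; 0 -3 -6; 0 0 1]
T3·…·T1 = [-3/2 0 15/2; 0 -9/2 -9; 0 0 1]
T4·…·T1 = [-3/2 0 3/2; 0 -9/2 -12; 0 0 1]
det M = 27/4; M⁻¹ = [-2/3 0 1; 0 -2/9 -8/3; 0 0 1]
M⁻¹ · (-21/4, -21)ᵀ = (9/2, 2)ᵀ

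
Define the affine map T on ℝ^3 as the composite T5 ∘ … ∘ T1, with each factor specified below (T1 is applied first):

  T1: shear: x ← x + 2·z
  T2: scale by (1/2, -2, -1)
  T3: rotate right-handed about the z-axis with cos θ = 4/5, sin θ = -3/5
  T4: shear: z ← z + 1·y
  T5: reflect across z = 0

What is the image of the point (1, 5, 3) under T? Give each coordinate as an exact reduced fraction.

T1 shear: x ← x + 2·z: (1, 5, 3) → (7, 5, 3)
T2 scale by (1/2, -2, -1): (7, 5, 3) → (7/2, -10, -3)
T3 rotate right-handed about the z-axis with cos θ = 4/5, sin θ = -3/5: (7/2, -10, -3) → (-16/5, -101/10, -3)
T4 shear: z ← z + 1·y: (-16/5, -101/10, -3) → (-16/5, -101/10, -131/10)
T5 reflect across z = 0: (-16/5, -101/10, -131/10) → (-16/5, -101/10, 131/10)

T(p) = (-16/5, -101/10, 131/10)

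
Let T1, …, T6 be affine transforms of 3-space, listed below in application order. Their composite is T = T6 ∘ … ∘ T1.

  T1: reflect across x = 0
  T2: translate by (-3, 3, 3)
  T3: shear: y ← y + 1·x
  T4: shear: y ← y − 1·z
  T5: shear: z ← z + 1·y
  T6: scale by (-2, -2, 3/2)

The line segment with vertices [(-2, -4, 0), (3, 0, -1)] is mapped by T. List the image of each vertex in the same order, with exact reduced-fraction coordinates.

image vertices: (2, 10, -3), (12, 10, -9/2)

T1 reflect across x = 0: (-2, -4, 0) → (2, -4, 0); (3, 0, -1) → (-3, 0, -1)
T2 translate by (-3, 3, 3): (2, -4, 0) → (-1, -1, 3); (-3, 0, -1) → (-6, 3, 2)
T3 shear: y ← y + 1·x: (-1, -1, 3) → (-1, -2, 3); (-6, 3, 2) → (-6, -3, 2)
T4 shear: y ← y − 1·z: (-1, -2, 3) → (-1, -5, 3); (-6, -3, 2) → (-6, -5, 2)
T5 shear: z ← z + 1·y: (-1, -5, 3) → (-1, -5, -2); (-6, -5, 2) → (-6, -5, -3)
T6 scale by (-2, -2, 3/2): (-1, -5, -2) → (2, 10, -3); (-6, -5, -3) → (12, 10, -9/2)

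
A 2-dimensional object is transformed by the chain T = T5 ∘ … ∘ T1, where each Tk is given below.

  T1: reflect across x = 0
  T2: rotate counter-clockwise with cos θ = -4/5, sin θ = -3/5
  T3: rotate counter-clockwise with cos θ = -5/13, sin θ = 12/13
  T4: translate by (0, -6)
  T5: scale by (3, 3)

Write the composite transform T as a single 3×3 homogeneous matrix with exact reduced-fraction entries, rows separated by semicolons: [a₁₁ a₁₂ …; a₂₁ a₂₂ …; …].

T = [-168/65 99/65 0; 99/65 168/65 -18; 0 0 1]

T1 = [-1 0 0; 0 1 0; 0 0 1]
T2·T1 = [4/5 3/5 0; 3/5 -4/5 0; 0 0 1]
T3·…·T1 = [-56/65 33/65 0; 33/65 56/65 0; 0 0 1]
T4·…·T1 = [-56/65 33/65 0; 33/65 56/65 -6; 0 0 1]
T5·…·T1 = [-168/65 99/65 0; 99/65 168/65 -18; 0 0 1]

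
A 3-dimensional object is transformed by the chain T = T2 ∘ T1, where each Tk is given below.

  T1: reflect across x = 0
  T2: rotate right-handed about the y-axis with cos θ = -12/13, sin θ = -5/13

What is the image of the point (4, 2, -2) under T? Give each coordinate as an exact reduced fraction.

T1 reflect across x = 0: (4, 2, -2) → (-4, 2, -2)
T2 rotate right-handed about the y-axis with cos θ = -12/13, sin θ = -5/13: (-4, 2, -2) → (58/13, 2, 4/13)

T(p) = (58/13, 2, 4/13)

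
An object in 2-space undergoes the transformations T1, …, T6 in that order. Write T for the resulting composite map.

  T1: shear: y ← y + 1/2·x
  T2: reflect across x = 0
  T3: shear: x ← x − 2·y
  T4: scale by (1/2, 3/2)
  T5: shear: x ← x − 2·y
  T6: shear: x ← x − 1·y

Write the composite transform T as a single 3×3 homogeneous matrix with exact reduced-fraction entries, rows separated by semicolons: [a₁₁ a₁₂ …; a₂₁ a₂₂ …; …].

T1 = [1 0 0; 1/2 1 0; 0 0 1]
T2·T1 = [-1 0 0; 1/2 1 0; 0 0 1]
T3·…·T1 = [-2 -2 0; 1/2 1 0; 0 0 1]
T4·…·T1 = [-1 -1 0; 3/4 3/2 0; 0 0 1]
T5·…·T1 = [-5/2 -4 0; 3/4 3/2 0; 0 0 1]
T6·…·T1 = [-13/4 -11/2 0; 3/4 3/2 0; 0 0 1]

T = [-13/4 -11/2 0; 3/4 3/2 0; 0 0 1]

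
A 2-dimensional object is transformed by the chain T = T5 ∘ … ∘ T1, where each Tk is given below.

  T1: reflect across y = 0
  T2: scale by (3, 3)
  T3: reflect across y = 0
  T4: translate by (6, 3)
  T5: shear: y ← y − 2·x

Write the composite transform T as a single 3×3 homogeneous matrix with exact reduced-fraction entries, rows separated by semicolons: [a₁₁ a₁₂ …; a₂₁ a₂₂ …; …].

T = [3 0 6; -6 3 -9; 0 0 1]

T1 = [1 0 0; 0 -1 0; 0 0 1]
T2·T1 = [3 0 0; 0 -3 0; 0 0 1]
T3·…·T1 = [3 0 0; 0 3 0; 0 0 1]
T4·…·T1 = [3 0 6; 0 3 3; 0 0 1]
T5·…·T1 = [3 0 6; -6 3 -9; 0 0 1]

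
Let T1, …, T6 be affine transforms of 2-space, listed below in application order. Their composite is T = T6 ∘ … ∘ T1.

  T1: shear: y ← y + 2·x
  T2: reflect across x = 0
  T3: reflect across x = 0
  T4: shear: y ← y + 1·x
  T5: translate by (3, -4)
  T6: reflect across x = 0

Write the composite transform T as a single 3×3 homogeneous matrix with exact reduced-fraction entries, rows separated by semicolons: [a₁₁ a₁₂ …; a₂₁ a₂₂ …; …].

T = [-1 0 -3; 3 1 -4; 0 0 1]

T1 = [1 0 0; 2 1 0; 0 0 1]
T2·T1 = [-1 0 0; 2 1 0; 0 0 1]
T3·…·T1 = [1 0 0; 2 1 0; 0 0 1]
T4·…·T1 = [1 0 0; 3 1 0; 0 0 1]
T5·…·T1 = [1 0 3; 3 1 -4; 0 0 1]
T6·…·T1 = [-1 0 -3; 3 1 -4; 0 0 1]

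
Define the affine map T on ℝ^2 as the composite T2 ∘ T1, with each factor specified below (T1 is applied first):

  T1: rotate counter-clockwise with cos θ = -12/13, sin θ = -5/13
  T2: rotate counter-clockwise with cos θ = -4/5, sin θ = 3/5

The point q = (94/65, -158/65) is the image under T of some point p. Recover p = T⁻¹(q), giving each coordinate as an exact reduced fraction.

T1 = [-12/13 5/13 0; -5/13 -12/13 0; 0 0 1]
T2·T1 = [63/65 16/65 0; -16/65 63/65 0; 0 0 1]
det M = 1; M⁻¹ = [63/65 -16/65 0; 16/65 63/65 0; 0 0 1]
M⁻¹ · (94/65, -158/65)ᵀ = (2, -2)ᵀ

p = (2, -2)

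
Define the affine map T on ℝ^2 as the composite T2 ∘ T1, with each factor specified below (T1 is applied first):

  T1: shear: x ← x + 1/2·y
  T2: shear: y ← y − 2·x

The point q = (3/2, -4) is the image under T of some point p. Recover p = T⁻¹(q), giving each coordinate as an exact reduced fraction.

T1 = [1 1/2 0; 0 1 0; 0 0 1]
T2·T1 = [1 1/2 0; -2 0 0; 0 0 1]
det M = 1; M⁻¹ = [0 -1/2 0; 2 1 0; 0 0 1]
M⁻¹ · (3/2, -4)ᵀ = (2, -1)ᵀ

p = (2, -1)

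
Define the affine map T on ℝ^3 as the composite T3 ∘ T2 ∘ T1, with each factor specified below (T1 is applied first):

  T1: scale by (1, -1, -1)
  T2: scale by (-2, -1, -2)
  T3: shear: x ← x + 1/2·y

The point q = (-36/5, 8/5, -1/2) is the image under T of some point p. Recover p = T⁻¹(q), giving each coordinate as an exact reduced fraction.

p = (4, 8/5, -1/4)

T1 = [1 0 0 0; 0 -1 0 0; 0 0 -1 0; 0 0 0 1]
T2·T1 = [-2 0 0 0; 0 1 0 0; 0 0 2 0; 0 0 0 1]
T3·…·T1 = [-2 1/2 0 0; 0 1 0 0; 0 0 2 0; 0 0 0 1]
det M = -4; M⁻¹ = [-1/2 1/4 0 0; 0 1 0 0; 0 0 1/2 0; 0 0 0 1]
M⁻¹ · (-36/5, 8/5, -1/2)ᵀ = (4, 8/5, -1/4)ᵀ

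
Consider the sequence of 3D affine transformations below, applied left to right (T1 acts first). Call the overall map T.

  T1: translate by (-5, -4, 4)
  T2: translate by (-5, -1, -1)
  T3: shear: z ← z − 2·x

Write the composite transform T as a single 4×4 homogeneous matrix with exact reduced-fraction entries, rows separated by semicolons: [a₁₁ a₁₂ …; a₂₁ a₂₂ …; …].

T = [1 0 0 -10; 0 1 0 -5; -2 0 1 23; 0 0 0 1]

T1 = [1 0 0 -5; 0 1 0 -4; 0 0 1 4; 0 0 0 1]
T2·T1 = [1 0 0 -10; 0 1 0 -5; 0 0 1 3; 0 0 0 1]
T3·…·T1 = [1 0 0 -10; 0 1 0 -5; -2 0 1 23; 0 0 0 1]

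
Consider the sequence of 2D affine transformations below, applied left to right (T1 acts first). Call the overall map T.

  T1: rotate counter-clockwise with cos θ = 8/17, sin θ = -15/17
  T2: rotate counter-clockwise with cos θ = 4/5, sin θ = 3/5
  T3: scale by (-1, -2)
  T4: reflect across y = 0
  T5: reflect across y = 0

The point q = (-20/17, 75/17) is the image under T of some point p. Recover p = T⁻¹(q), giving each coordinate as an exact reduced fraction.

p = (2, -3/2)

T1 = [8/17 15/17 0; -15/17 8/17 0; 0 0 1]
T2·T1 = [77/85 36/85 0; -36/85 77/85 0; 0 0 1]
T3·…·T1 = [-77/85 -36/85 0; 72/85 -154/85 0; 0 0 1]
T4·…·T1 = [-77/85 -36/85 0; -72/85 154/85 0; 0 0 1]
T5·…·T1 = [-77/85 -36/85 0; 72/85 -154/85 0; 0 0 1]
det M = 2; M⁻¹ = [-77/85 18/85 0; -36/85 -77/170 0; 0 0 1]
M⁻¹ · (-20/17, 75/17)ᵀ = (2, -3/2)ᵀ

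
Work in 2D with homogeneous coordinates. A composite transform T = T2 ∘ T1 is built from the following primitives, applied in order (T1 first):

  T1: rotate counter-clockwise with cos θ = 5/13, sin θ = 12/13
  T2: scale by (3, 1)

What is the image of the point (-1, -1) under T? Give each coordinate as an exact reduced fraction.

T(p) = (21/13, -17/13)

T1 rotate counter-clockwise with cos θ = 5/13, sin θ = 12/13: (-1, -1) → (7/13, -17/13)
T2 scale by (3, 1): (7/13, -17/13) → (21/13, -17/13)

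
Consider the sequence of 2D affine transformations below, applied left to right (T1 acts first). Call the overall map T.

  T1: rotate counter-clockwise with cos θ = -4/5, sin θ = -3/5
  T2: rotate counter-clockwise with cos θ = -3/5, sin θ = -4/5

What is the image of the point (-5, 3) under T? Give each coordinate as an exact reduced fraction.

T1 rotate counter-clockwise with cos θ = -4/5, sin θ = -3/5: (-5, 3) → (29/5, 3/5)
T2 rotate counter-clockwise with cos θ = -3/5, sin θ = -4/5: (29/5, 3/5) → (-3, -5)

T(p) = (-3, -5)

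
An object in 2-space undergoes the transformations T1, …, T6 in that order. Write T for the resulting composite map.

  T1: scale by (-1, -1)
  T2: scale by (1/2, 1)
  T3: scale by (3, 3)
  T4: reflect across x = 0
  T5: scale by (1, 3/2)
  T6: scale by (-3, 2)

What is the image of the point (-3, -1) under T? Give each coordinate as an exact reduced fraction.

T1 scale by (-1, -1): (-3, -1) → (3, 1)
T2 scale by (1/2, 1): (3, 1) → (3/2, 1)
T3 scale by (3, 3): (3/2, 1) → (9/2, 3)
T4 reflect across x = 0: (9/2, 3) → (-9/2, 3)
T5 scale by (1, 3/2): (-9/2, 3) → (-9/2, 9/2)
T6 scale by (-3, 2): (-9/2, 9/2) → (27/2, 9)

T(p) = (27/2, 9)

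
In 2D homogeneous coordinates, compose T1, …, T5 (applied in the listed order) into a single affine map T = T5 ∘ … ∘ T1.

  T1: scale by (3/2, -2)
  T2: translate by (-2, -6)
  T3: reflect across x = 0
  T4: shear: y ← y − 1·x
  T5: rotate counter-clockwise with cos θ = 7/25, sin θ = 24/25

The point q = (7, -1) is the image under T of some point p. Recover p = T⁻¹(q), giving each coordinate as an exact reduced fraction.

p = (2/3, 0)

T1 = [3/2 0 0; 0 -2 0; 0 0 1]
T2·T1 = [3/2 0 -2; 0 -2 -6; 0 0 1]
T3·…·T1 = [-3/2 0 2; 0 -2 -6; 0 0 1]
T4·…·T1 = [-3/2 0 2; 3/2 -2 -8; 0 0 1]
T5·…·T1 = [-93/50 48/25 206/25; -51/50 -14/25 -8/25; 0 0 1]
det M = 3; M⁻¹ = [-14/75 -16/25 4/3; 17/50 -31/50 -3; 0 0 1]
M⁻¹ · (7, -1)ᵀ = (2/3, 0)ᵀ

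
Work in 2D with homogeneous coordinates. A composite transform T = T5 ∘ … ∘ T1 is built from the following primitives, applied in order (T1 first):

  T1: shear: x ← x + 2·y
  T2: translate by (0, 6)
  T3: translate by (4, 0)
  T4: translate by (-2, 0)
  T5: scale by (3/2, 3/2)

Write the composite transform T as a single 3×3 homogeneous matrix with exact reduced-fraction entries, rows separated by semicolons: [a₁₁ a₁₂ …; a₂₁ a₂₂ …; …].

T = [3/2 3 3; 0 3/2 9; 0 0 1]

T1 = [1 2 0; 0 1 0; 0 0 1]
T2·T1 = [1 2 0; 0 1 6; 0 0 1]
T3·…·T1 = [1 2 4; 0 1 6; 0 0 1]
T4·…·T1 = [1 2 2; 0 1 6; 0 0 1]
T5·…·T1 = [3/2 3 3; 0 3/2 9; 0 0 1]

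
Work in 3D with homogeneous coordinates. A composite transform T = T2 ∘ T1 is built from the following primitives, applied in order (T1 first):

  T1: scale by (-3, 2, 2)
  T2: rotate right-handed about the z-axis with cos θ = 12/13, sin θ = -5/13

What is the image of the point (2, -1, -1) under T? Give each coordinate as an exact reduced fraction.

T(p) = (-82/13, 6/13, -2)

T1 scale by (-3, 2, 2): (2, -1, -1) → (-6, -2, -2)
T2 rotate right-handed about the z-axis with cos θ = 12/13, sin θ = -5/13: (-6, -2, -2) → (-82/13, 6/13, -2)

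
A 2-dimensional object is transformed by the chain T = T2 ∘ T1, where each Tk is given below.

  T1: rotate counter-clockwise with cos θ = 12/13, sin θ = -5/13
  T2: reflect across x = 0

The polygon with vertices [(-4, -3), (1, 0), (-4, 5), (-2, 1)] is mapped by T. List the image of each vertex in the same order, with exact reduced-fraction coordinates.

image vertices: (63/13, -16/13), (-12/13, -5/13), (23/13, 80/13), (19/13, 22/13)

T1 rotate counter-clockwise with cos θ = 12/13, sin θ = -5/13: (-4, -3) → (-63/13, -16/13); (1, 0) → (12/13, -5/13); (-4, 5) → (-23/13, 80/13); (-2, 1) → (-19/13, 22/13)
T2 reflect across x = 0: (-63/13, -16/13) → (63/13, -16/13); (12/13, -5/13) → (-12/13, -5/13); (-23/13, 80/13) → (23/13, 80/13); (-19/13, 22/13) → (19/13, 22/13)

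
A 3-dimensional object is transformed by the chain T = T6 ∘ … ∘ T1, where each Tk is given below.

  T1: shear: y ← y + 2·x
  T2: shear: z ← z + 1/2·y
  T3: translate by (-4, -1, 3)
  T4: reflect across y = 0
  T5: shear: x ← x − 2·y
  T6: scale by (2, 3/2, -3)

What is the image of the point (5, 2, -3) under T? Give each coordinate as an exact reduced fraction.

T1 shear: y ← y + 2·x: (5, 2, -3) → (5, 12, -3)
T2 shear: z ← z + 1/2·y: (5, 12, -3) → (5, 12, 3)
T3 translate by (-4, -1, 3): (5, 12, 3) → (1, 11, 6)
T4 reflect across y = 0: (1, 11, 6) → (1, -11, 6)
T5 shear: x ← x − 2·y: (1, -11, 6) → (23, -11, 6)
T6 scale by (2, 3/2, -3): (23, -11, 6) → (46, -33/2, -18)

T(p) = (46, -33/2, -18)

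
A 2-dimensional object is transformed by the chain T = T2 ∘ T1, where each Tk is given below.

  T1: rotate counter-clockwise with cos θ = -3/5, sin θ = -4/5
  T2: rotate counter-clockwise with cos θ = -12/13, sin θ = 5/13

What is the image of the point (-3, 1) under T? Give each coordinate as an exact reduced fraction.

T(p) = (-201/65, -43/65)

T1 rotate counter-clockwise with cos θ = -3/5, sin θ = -4/5: (-3, 1) → (13/5, 9/5)
T2 rotate counter-clockwise with cos θ = -12/13, sin θ = 5/13: (13/5, 9/5) → (-201/65, -43/65)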